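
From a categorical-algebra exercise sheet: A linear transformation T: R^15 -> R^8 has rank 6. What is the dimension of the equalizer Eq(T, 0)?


The equalizer of f and the zero map is ker(f).
By the rank-nullity theorem: dim(ker(f)) = dim(domain) - rank(f).
dim(ker(f)) = 15 - 6 = 9

9


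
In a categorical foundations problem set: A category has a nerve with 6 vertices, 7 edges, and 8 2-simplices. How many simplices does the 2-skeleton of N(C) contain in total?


The 2-skeleton of the nerve N(C) consists of simplices in dimensions 0, 1, 2:
  |N(C)_0| = 6 (objects)
  |N(C)_1| = 7 (morphisms)
  |N(C)_2| = 8 (composable pairs)
Total = 6 + 7 + 8 = 21

21


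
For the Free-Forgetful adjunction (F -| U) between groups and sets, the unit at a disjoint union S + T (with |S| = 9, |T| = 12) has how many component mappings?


The unit eta_X: X -> U(F(X)) of the Free-Forgetful adjunction
maps each element of X to a generator of F(X). For X = S + T (disjoint
union in Set), |S + T| = |S| + |T|.
Total mappings = 9 + 12 = 21.

21


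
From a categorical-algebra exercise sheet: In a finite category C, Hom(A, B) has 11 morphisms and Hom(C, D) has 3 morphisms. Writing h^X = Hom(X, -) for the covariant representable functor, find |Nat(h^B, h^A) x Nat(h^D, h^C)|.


By the Yoneda lemma, Nat(h^B, h^A) is isomorphic to Hom(A, B),
so |Nat(h^B, h^A)| = |Hom(A, B)| and |Nat(h^D, h^C)| = |Hom(C, D)|.
|Hom(A, B)| = 11, |Hom(C, D)| = 3.
|Nat(h^B, h^A) x Nat(h^D, h^C)| = 11 * 3 = 33

33


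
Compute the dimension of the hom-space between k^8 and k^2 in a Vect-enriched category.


In Vect-enriched categories, Hom(k^n, k^m) is the space of m x n matrices.
dim(Hom(k^8, k^2)) = 2 * 8 = 16

16


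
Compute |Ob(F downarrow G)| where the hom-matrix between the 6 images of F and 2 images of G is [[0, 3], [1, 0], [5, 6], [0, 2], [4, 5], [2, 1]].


Objects of (F downarrow G) are triples (a, b, h: F(a)->G(b)).
The count equals the sum of all entries in the hom-matrix.
sum(row 0) = 3
sum(row 1) = 1
sum(row 2) = 11
sum(row 3) = 2
sum(row 4) = 9
sum(row 5) = 3
Grand total = 29

29


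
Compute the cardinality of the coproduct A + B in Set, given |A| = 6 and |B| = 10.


In Set, the coproduct A + B is the disjoint union.
|A + B| = |A| + |B| = 6 + 10 = 16

16


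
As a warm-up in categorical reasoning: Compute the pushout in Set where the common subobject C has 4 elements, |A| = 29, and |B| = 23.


The pushout A +_C B identifies the images of C in A and B.
|A +_C B| = |A| + |B| - |C| (for injections).
= 29 + 23 - 4 = 48

48


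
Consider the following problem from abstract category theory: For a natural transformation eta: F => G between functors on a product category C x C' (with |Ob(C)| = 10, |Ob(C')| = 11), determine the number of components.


A natural transformation eta: F => G assigns one component morphism per
object of the domain category.
The domain is the product category C x C', so
|Ob(C x C')| = |Ob(C)| * |Ob(C')| = 10 * 11 = 110.
Therefore eta has 110 component morphisms.

110


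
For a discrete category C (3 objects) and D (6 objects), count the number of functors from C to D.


A functor from a discrete category C to D is determined by
where each object maps. Each of the 3 objects of C can map
to any of the 6 objects of D independently.
Number of functors = 6^3 = 216

216


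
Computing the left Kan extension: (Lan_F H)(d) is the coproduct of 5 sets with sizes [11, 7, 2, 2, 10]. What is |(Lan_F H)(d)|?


Pointwise, the left Kan extension (Lan_F H)(d) is the colimit, indexed
by the comma category (F downarrow d), of H composed with the
projection (F downarrow d) -> C. Here that colimit is given
as a coproduct (disjoint union) of sets, so its cardinality is the
sum of the sizes of the summands.
Coproduct of sets with sizes: 11 + 7 + 2 + 2 + 10
= 32

32


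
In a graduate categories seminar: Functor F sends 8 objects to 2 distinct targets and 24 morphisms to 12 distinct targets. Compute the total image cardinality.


The image of F consists of distinct objects and distinct morphisms.
|Im(F)| on objects = 2
|Im(F)| on morphisms = 12
Total image cardinality = 2 + 12 = 14

14


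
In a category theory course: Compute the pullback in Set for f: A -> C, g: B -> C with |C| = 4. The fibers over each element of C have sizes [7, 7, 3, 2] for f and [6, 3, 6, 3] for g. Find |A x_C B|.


The pullback A x_C B consists of pairs (a, b) with f(a) = g(b).
For each element c in C, the fiber product has |f^-1(c)| * |g^-1(c)| elements.
Summing over C: 7 * 6 + 7 * 3 + 3 * 6 + 2 * 3
= 42 + 21 + 18 + 6 = 87

87


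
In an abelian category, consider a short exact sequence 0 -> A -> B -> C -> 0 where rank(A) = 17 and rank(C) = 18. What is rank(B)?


For a short exact sequence 0 -> A -> B -> C -> 0,
rank is additive: rank(B) = rank(A) + rank(C).
rank(B) = 17 + 18 = 35

35


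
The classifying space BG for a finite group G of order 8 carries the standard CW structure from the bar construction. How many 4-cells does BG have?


In the bar-construction CW model of BG, the n-cells are indexed by
n-tuples [g_1|...|g_n] of non-identity elements of G (degenerate
simplices with some g_i = e do not contribute cells), so there are
(|G| - 1)^n n-cells.
For dim = 4 with |G| = 8:
cells = (8 - 1)^4 = 7^4 = 2401

2401


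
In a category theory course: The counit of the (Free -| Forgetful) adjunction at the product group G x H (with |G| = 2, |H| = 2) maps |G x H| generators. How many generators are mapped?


The counit epsilon_K: F(U(K)) -> K of the Free-Forgetful adjunction
maps |K| generators of F(U(K)) into K. For K = G x H (the product group),
|G x H| = |G| * |H|.
Total generators mapped = 2 * 2 = 4.

4


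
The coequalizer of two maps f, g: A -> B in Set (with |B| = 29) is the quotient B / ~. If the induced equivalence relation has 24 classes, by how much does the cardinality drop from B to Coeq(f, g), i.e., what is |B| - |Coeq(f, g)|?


The coequalizer Coeq(f, g) = B / ~ has one element per equivalence class.
|B| = 29, |Coeq(f, g)| = 24.
|B| - |Coeq(f, g)| = 29 - 24 = 5.

5


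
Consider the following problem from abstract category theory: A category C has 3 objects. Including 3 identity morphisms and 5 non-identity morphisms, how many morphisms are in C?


Each object has an identity morphism, giving 3 identities.
Adding the 5 non-identity morphisms:
Total = 3 + 5 = 8

8


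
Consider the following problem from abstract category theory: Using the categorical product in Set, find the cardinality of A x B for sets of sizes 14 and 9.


In Set, the product A x B is the Cartesian product.
By the universal property, |A x B| = |A| * |B|.
|A x B| = 14 * 9 = 126

126


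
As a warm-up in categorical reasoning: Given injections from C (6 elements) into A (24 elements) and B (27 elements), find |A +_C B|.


The pushout A +_C B identifies the images of C in A and B.
|A +_C B| = |A| + |B| - |C| (for injections).
= 24 + 27 - 6 = 45

45


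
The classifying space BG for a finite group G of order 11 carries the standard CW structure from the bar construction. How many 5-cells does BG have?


In the bar-construction CW model of BG, the n-cells are indexed by
n-tuples [g_1|...|g_n] of non-identity elements of G (degenerate
simplices with some g_i = e do not contribute cells), so there are
(|G| - 1)^n n-cells.
For dim = 5 with |G| = 11:
cells = (11 - 1)^5 = 10^5 = 100000

100000


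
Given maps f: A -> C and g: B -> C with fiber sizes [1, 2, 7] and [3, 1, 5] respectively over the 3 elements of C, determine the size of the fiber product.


The pullback A x_C B consists of pairs (a, b) with f(a) = g(b).
For each element c in C, the fiber product has |f^-1(c)| * |g^-1(c)| elements.
Summing over C: 1 * 3 + 2 * 1 + 7 * 5
= 3 + 2 + 35 = 40

40


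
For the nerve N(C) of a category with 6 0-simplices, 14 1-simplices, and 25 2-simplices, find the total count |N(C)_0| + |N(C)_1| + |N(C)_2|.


The 2-skeleton of the nerve N(C) consists of simplices in dimensions 0, 1, 2:
  |N(C)_0| = 6 (objects)
  |N(C)_1| = 14 (morphisms)
  |N(C)_2| = 25 (composable pairs)
Total = 6 + 14 + 25 = 45

45


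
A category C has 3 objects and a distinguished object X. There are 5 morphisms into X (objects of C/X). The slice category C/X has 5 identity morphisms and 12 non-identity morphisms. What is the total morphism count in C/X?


In the slice category C/X, objects are morphisms to X.
Identity morphisms: 5 (one per object of C/X).
Non-identity morphisms: 12.
Total = 5 + 12 = 17

17


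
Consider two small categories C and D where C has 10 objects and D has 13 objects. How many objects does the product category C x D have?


The product category C x D has objects that are pairs (c, d).
Number of pairs = |Ob(C)| * |Ob(D)| = 10 * 13 = 130

130


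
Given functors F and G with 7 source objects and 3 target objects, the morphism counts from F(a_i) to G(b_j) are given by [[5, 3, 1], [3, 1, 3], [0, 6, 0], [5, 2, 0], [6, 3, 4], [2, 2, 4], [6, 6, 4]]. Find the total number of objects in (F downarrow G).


Objects of (F downarrow G) are triples (a, b, h: F(a)->G(b)).
The count equals the sum of all entries in the hom-matrix.
sum(row 0) = 9
sum(row 1) = 7
sum(row 2) = 6
sum(row 3) = 7
sum(row 4) = 13
sum(row 5) = 8
sum(row 6) = 16
Grand total = 66

66


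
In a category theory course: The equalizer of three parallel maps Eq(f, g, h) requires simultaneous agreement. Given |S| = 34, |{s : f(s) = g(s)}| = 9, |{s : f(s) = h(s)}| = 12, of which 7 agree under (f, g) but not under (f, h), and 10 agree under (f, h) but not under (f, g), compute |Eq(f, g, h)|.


Eq(f, g, h) is the triple-agreement set: points in S where all three
maps take the same value. Using inclusion-exclusion on the pairwise data:
Pair (f, g) agrees on 9 points; pair (f, h) on 12 points.
Points agreeing under (f, g) but not (f, h) = 7; under (f, h) but not (f, g) = 10.
Triple-agreement = agreement-in-(f, g) minus points that agree under (f, g) but not (f, h):
|Eq(f, g, h)| = 9 - 7 = 2
(cross-check via (f, h): 12 - 10 = 2.)

2


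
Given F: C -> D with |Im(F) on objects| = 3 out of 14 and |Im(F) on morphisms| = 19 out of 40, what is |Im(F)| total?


The image of F consists of distinct objects and distinct morphisms.
|Im(F)| on objects = 3
|Im(F)| on morphisms = 19
Total image cardinality = 3 + 19 = 22

22


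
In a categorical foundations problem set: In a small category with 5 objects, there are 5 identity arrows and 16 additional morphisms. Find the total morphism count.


Each object has an identity morphism, giving 5 identities.
Adding the 16 non-identity morphisms:
Total = 5 + 16 = 21

21


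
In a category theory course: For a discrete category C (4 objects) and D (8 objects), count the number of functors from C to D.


A functor from a discrete category C to D is determined by
where each object maps. Each of the 4 objects of C can map
to any of the 8 objects of D independently.
Number of functors = 8^4 = 4096

4096


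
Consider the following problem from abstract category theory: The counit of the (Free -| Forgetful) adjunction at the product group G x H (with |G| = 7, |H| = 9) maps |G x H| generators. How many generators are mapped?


The counit epsilon_K: F(U(K)) -> K of the Free-Forgetful adjunction
maps |K| generators of F(U(K)) into K. For K = G x H (the product group),
|G x H| = |G| * |H|.
Total generators mapped = 7 * 9 = 63.

63


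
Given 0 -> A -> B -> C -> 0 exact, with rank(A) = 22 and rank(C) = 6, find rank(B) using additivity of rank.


For a short exact sequence 0 -> A -> B -> C -> 0,
rank is additive: rank(B) = rank(A) + rank(C).
rank(B) = 22 + 6 = 28

28


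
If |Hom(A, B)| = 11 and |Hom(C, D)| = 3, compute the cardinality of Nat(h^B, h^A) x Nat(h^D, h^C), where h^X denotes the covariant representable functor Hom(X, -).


By the Yoneda lemma, Nat(h^B, h^A) is isomorphic to Hom(A, B),
so |Nat(h^B, h^A)| = |Hom(A, B)| and |Nat(h^D, h^C)| = |Hom(C, D)|.
|Hom(A, B)| = 11, |Hom(C, D)| = 3.
|Nat(h^B, h^A) x Nat(h^D, h^C)| = 11 * 3 = 33

33


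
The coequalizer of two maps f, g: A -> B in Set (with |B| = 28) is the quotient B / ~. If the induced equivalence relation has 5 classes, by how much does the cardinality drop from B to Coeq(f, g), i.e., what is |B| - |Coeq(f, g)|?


The coequalizer Coeq(f, g) = B / ~ has one element per equivalence class.
|B| = 28, |Coeq(f, g)| = 5.
|B| - |Coeq(f, g)| = 28 - 5 = 23.

23


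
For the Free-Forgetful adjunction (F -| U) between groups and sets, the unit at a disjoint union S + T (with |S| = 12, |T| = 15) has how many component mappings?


The unit eta_X: X -> U(F(X)) of the Free-Forgetful adjunction
maps each element of X to a generator of F(X). For X = S + T (disjoint
union in Set), |S + T| = |S| + |T|.
Total mappings = 12 + 15 = 27.

27


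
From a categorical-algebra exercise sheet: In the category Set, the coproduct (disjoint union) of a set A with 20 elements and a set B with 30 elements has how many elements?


In Set, the coproduct A + B is the disjoint union.
|A + B| = |A| + |B| = 20 + 30 = 50

50


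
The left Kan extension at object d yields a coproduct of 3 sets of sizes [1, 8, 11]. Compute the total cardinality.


Pointwise, the left Kan extension (Lan_F H)(d) is the colimit, indexed
by the comma category (F downarrow d), of H composed with the
projection (F downarrow d) -> C. Here that colimit is given
as a coproduct (disjoint union) of sets, so its cardinality is the
sum of the sizes of the summands.
Coproduct of sets with sizes: 1 + 8 + 11
= 20

20


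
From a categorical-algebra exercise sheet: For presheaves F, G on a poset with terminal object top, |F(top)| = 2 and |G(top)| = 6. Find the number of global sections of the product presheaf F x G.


Global sections of a presheaf on a poset with terminal top satisfy
Gamma(H) ~ H(top). Presheaves admit pointwise products, so
(F x G)(top) = F(top) x G(top) (Cartesian product).
|Gamma(F x G)| = |F(top)| * |G(top)| = 2 * 6 = 12.

12


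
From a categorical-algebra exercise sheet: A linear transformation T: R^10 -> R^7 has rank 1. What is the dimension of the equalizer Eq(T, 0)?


The equalizer of f and the zero map is ker(f).
By the rank-nullity theorem: dim(ker(f)) = dim(domain) - rank(f).
dim(ker(f)) = 10 - 1 = 9

9


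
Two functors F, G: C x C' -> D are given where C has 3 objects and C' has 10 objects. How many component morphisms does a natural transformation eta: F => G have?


A natural transformation eta: F => G assigns one component morphism per
object of the domain category.
The domain is the product category C x C', so
|Ob(C x C')| = |Ob(C)| * |Ob(C')| = 3 * 10 = 30.
Therefore eta has 30 component morphisms.

30


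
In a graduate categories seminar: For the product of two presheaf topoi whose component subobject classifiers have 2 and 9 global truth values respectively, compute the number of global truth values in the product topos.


In a product of presheaf topoi E_1 x E_2, the subobject classifier
is Omega = Omega_1 x Omega_2 (componentwise), so
|Omega(top)| = |Omega_1(top_1)| * |Omega_2(top_2)|.
= 2 * 9 = 18.

18


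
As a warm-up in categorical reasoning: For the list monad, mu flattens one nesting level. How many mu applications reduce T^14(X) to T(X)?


Each application of mu: T^2 -> T removes one layer of nesting.
Starting at depth 14 (i.e., T^14(X)), we need to reach T(X).
Number of mu applications = 14 - 1 = 13

13


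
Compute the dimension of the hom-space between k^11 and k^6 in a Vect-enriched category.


In Vect-enriched categories, Hom(k^n, k^m) is the space of m x n matrices.
dim(Hom(k^11, k^6)) = 6 * 11 = 66

66


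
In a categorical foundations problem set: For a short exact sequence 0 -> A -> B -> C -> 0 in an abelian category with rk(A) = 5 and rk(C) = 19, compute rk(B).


For a short exact sequence 0 -> A -> B -> C -> 0,
rank is additive: rank(B) = rank(A) + rank(C).
rank(B) = 5 + 19 = 24

24


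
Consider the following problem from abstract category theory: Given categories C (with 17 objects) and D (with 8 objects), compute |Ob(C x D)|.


The product category C x D has objects that are pairs (c, d).
Number of pairs = |Ob(C)| * |Ob(D)| = 17 * 8 = 136

136


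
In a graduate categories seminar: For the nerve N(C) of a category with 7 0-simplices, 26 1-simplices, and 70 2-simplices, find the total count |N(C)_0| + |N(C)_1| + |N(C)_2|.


The 2-skeleton of the nerve N(C) consists of simplices in dimensions 0, 1, 2:
  |N(C)_0| = 7 (objects)
  |N(C)_1| = 26 (morphisms)
  |N(C)_2| = 70 (composable pairs)
Total = 7 + 26 + 70 = 103

103


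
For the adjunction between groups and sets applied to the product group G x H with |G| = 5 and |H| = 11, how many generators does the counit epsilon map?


The counit epsilon_K: F(U(K)) -> K of the Free-Forgetful adjunction
maps |K| generators of F(U(K)) into K. For K = G x H (the product group),
|G x H| = |G| * |H|.
Total generators mapped = 5 * 11 = 55.

55


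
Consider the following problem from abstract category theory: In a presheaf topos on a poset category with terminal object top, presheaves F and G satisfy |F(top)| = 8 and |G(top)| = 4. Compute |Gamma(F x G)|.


Global sections of a presheaf on a poset with terminal top satisfy
Gamma(H) ~ H(top). Presheaves admit pointwise products, so
(F x G)(top) = F(top) x G(top) (Cartesian product).
|Gamma(F x G)| = |F(top)| * |G(top)| = 8 * 4 = 32.

32


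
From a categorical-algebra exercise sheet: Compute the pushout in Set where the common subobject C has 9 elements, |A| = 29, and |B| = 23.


The pushout A +_C B identifies the images of C in A and B.
|A +_C B| = |A| + |B| - |C| (for injections).
= 29 + 23 - 9 = 43

43


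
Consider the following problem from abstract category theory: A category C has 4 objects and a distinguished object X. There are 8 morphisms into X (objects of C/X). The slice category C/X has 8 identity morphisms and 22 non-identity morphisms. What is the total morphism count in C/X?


In the slice category C/X, objects are morphisms to X.
Identity morphisms: 8 (one per object of C/X).
Non-identity morphisms: 22.
Total = 8 + 22 = 30

30


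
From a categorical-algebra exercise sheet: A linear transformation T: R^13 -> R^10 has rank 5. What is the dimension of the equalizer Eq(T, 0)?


The equalizer of f and the zero map is ker(f).
By the rank-nullity theorem: dim(ker(f)) = dim(domain) - rank(f).
dim(ker(f)) = 13 - 5 = 8

8


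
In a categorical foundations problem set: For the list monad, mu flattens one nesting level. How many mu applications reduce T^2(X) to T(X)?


Each application of mu: T^2 -> T removes one layer of nesting.
Starting at depth 2 (i.e., T^2(X)), we need to reach T(X).
Number of mu applications = 2 - 1 = 1

1


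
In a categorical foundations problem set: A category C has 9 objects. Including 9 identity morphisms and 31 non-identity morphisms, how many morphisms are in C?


Each object has an identity morphism, giving 9 identities.
Adding the 31 non-identity morphisms:
Total = 9 + 31 = 40

40


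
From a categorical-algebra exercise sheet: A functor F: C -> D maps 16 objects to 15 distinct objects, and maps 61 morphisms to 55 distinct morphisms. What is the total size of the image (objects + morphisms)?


The image of F consists of distinct objects and distinct morphisms.
|Im(F)| on objects = 15
|Im(F)| on morphisms = 55
Total image cardinality = 15 + 55 = 70

70


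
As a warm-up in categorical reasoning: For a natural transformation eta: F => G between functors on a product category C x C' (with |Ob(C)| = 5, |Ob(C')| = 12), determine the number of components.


A natural transformation eta: F => G assigns one component morphism per
object of the domain category.
The domain is the product category C x C', so
|Ob(C x C')| = |Ob(C)| * |Ob(C')| = 5 * 12 = 60.
Therefore eta has 60 component morphisms.

60


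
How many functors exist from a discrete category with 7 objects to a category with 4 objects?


A functor from a discrete category C to D is determined by
where each object maps. Each of the 7 objects of C can map
to any of the 4 objects of D independently.
Number of functors = 4^7 = 16384

16384


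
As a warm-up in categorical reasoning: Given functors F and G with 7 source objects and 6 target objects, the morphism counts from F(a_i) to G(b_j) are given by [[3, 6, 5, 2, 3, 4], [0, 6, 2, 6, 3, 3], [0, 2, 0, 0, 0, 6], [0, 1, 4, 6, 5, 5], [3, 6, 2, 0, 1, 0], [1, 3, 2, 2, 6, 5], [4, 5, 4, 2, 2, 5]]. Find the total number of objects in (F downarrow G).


Objects of (F downarrow G) are triples (a, b, h: F(a)->G(b)).
The count equals the sum of all entries in the hom-matrix.
sum(row 0) = 23
sum(row 1) = 20
sum(row 2) = 8
sum(row 3) = 21
sum(row 4) = 12
sum(row 5) = 19
sum(row 6) = 22
Grand total = 125

125


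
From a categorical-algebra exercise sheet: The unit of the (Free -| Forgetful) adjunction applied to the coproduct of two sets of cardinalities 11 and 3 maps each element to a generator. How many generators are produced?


The unit eta_X: X -> U(F(X)) of the Free-Forgetful adjunction
maps each element of X to a generator of F(X). For X = S + T (disjoint
union in Set), |S + T| = |S| + |T|.
Total mappings = 11 + 3 = 14.

14


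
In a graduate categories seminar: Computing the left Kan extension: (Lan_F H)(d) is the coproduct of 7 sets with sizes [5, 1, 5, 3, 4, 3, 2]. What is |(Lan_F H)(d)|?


Pointwise, the left Kan extension (Lan_F H)(d) is the colimit, indexed
by the comma category (F downarrow d), of H composed with the
projection (F downarrow d) -> C. Here that colimit is given
as a coproduct (disjoint union) of sets, so its cardinality is the
sum of the sizes of the summands.
Coproduct of sets with sizes: 5 + 1 + 5 + 3 + 4 + 3 + 2
= 23

23


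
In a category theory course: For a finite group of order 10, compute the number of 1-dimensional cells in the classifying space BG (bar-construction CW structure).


In the bar-construction CW model of BG, the n-cells are indexed by
n-tuples [g_1|...|g_n] of non-identity elements of G (degenerate
simplices with some g_i = e do not contribute cells), so there are
(|G| - 1)^n n-cells.
For dim = 1 with |G| = 10:
cells = (10 - 1)^1 = 9^1 = 9

9


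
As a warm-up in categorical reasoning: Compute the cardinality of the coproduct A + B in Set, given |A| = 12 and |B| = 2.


In Set, the coproduct A + B is the disjoint union.
|A + B| = |A| + |B| = 12 + 2 = 14

14


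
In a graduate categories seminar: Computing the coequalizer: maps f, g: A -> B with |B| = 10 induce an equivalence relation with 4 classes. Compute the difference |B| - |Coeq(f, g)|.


The coequalizer Coeq(f, g) = B / ~ has one element per equivalence class.
|B| = 10, |Coeq(f, g)| = 4.
|B| - |Coeq(f, g)| = 10 - 4 = 6.

6


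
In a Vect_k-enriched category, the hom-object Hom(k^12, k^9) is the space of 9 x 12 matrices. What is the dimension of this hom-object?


In Vect-enriched categories, Hom(k^n, k^m) is the space of m x n matrices.
dim(Hom(k^12, k^9)) = 9 * 12 = 108

108


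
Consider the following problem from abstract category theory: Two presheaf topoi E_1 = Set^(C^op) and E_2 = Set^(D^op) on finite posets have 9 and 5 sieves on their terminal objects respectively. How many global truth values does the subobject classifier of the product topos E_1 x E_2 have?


In a product of presheaf topoi E_1 x E_2, the subobject classifier
is Omega = Omega_1 x Omega_2 (componentwise), so
|Omega(top)| = |Omega_1(top_1)| * |Omega_2(top_2)|.
= 9 * 5 = 45.

45


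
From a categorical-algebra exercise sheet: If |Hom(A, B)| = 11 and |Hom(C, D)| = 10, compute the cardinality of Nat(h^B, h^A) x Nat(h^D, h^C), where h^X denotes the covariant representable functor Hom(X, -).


By the Yoneda lemma, Nat(h^B, h^A) is isomorphic to Hom(A, B),
so |Nat(h^B, h^A)| = |Hom(A, B)| and |Nat(h^D, h^C)| = |Hom(C, D)|.
|Hom(A, B)| = 11, |Hom(C, D)| = 10.
|Nat(h^B, h^A) x Nat(h^D, h^C)| = 11 * 10 = 110

110


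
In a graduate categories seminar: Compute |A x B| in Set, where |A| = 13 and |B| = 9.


In Set, the product A x B is the Cartesian product.
By the universal property, |A x B| = |A| * |B|.
|A x B| = 13 * 9 = 117

117


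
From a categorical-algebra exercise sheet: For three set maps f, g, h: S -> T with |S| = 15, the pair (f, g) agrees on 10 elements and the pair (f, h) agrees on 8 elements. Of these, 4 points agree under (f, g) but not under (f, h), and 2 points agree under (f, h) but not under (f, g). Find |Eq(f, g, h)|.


Eq(f, g, h) is the triple-agreement set: points in S where all three
maps take the same value. Using inclusion-exclusion on the pairwise data:
Pair (f, g) agrees on 10 points; pair (f, h) on 8 points.
Points agreeing under (f, g) but not (f, h) = 4; under (f, h) but not (f, g) = 2.
Triple-agreement = agreement-in-(f, g) minus points that agree under (f, g) but not (f, h):
|Eq(f, g, h)| = 10 - 4 = 6
(cross-check via (f, h): 8 - 2 = 6.)

6


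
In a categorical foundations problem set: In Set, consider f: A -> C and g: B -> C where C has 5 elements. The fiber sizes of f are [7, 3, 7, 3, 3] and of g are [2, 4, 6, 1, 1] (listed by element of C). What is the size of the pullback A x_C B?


The pullback A x_C B consists of pairs (a, b) with f(a) = g(b).
For each element c in C, the fiber product has |f^-1(c)| * |g^-1(c)| elements.
Summing over C: 7 * 2 + 3 * 4 + 7 * 6 + 3 * 1 + 3 * 1
= 14 + 12 + 42 + 3 + 3 = 74

74


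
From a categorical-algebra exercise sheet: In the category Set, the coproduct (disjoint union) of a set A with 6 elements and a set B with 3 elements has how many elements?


In Set, the coproduct A + B is the disjoint union.
|A + B| = |A| + |B| = 6 + 3 = 9

9


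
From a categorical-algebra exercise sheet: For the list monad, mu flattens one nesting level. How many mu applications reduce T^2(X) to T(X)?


Each application of mu: T^2 -> T removes one layer of nesting.
Starting at depth 2 (i.e., T^2(X)), we need to reach T(X).
Number of mu applications = 2 - 1 = 1

1


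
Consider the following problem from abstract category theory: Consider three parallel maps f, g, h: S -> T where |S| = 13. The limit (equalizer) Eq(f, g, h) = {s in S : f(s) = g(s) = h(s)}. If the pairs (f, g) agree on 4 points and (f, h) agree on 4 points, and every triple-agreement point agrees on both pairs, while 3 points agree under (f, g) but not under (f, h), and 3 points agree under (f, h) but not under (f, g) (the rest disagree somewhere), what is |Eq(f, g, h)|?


Eq(f, g, h) is the triple-agreement set: points in S where all three
maps take the same value. Using inclusion-exclusion on the pairwise data:
Pair (f, g) agrees on 4 points; pair (f, h) on 4 points.
Points agreeing under (f, g) but not (f, h) = 3; under (f, h) but not (f, g) = 3.
Triple-agreement = agreement-in-(f, g) minus points that agree under (f, g) but not (f, h):
|Eq(f, g, h)| = 4 - 3 = 1
(cross-check via (f, h): 4 - 3 = 1.)

1


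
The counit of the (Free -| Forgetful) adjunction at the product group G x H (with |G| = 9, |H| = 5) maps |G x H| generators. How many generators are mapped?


The counit epsilon_K: F(U(K)) -> K of the Free-Forgetful adjunction
maps |K| generators of F(U(K)) into K. For K = G x H (the product group),
|G x H| = |G| * |H|.
Total generators mapped = 9 * 5 = 45.

45


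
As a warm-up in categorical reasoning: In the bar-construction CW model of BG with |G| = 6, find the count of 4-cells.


In the bar-construction CW model of BG, the n-cells are indexed by
n-tuples [g_1|...|g_n] of non-identity elements of G (degenerate
simplices with some g_i = e do not contribute cells), so there are
(|G| - 1)^n n-cells.
For dim = 4 with |G| = 6:
cells = (6 - 1)^4 = 5^4 = 625

625


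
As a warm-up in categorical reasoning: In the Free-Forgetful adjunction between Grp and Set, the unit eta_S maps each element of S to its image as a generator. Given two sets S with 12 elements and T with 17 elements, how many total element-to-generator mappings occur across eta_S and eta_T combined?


The unit eta_X: X -> U(F(X)) of the Free-Forgetful adjunction
maps each element of X to a generator of F(X). For X = S + T (disjoint
union in Set), |S + T| = |S| + |T|.
Total mappings = 12 + 17 = 29.

29


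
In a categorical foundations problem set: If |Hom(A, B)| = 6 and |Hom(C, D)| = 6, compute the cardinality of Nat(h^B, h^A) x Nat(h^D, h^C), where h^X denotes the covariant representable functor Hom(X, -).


By the Yoneda lemma, Nat(h^B, h^A) is isomorphic to Hom(A, B),
so |Nat(h^B, h^A)| = |Hom(A, B)| and |Nat(h^D, h^C)| = |Hom(C, D)|.
|Hom(A, B)| = 6, |Hom(C, D)| = 6.
|Nat(h^B, h^A) x Nat(h^D, h^C)| = 6 * 6 = 36

36


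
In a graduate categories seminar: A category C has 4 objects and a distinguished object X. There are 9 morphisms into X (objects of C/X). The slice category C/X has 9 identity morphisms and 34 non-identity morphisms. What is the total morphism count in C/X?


In the slice category C/X, objects are morphisms to X.
Identity morphisms: 9 (one per object of C/X).
Non-identity morphisms: 34.
Total = 9 + 34 = 43

43


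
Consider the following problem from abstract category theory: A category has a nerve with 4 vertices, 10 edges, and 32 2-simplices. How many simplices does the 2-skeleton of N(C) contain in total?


The 2-skeleton of the nerve N(C) consists of simplices in dimensions 0, 1, 2:
  |N(C)_0| = 4 (objects)
  |N(C)_1| = 10 (morphisms)
  |N(C)_2| = 32 (composable pairs)
Total = 4 + 10 + 32 = 46

46


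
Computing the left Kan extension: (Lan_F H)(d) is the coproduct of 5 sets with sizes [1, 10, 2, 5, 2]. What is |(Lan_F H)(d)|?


Pointwise, the left Kan extension (Lan_F H)(d) is the colimit, indexed
by the comma category (F downarrow d), of H composed with the
projection (F downarrow d) -> C. Here that colimit is given
as a coproduct (disjoint union) of sets, so its cardinality is the
sum of the sizes of the summands.
Coproduct of sets with sizes: 1 + 10 + 2 + 5 + 2
= 20

20


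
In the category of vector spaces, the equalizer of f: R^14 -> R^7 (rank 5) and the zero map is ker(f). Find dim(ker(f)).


The equalizer of f and the zero map is ker(f).
By the rank-nullity theorem: dim(ker(f)) = dim(domain) - rank(f).
dim(ker(f)) = 14 - 5 = 9

9


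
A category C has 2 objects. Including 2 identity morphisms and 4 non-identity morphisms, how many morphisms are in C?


Each object has an identity morphism, giving 2 identities.
Adding the 4 non-identity morphisms:
Total = 2 + 4 = 6

6


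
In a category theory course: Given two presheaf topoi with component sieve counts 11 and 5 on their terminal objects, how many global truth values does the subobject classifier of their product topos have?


In a product of presheaf topoi E_1 x E_2, the subobject classifier
is Omega = Omega_1 x Omega_2 (componentwise), so
|Omega(top)| = |Omega_1(top_1)| * |Omega_2(top_2)|.
= 11 * 5 = 55.

55


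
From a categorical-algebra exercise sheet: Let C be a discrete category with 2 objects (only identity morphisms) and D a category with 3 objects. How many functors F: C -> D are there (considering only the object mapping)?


A functor from a discrete category C to D is determined by
where each object maps. Each of the 2 objects of C can map
to any of the 3 objects of D independently.
Number of functors = 3^2 = 9

9


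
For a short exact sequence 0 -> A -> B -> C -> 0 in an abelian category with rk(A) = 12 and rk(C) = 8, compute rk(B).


For a short exact sequence 0 -> A -> B -> C -> 0,
rank is additive: rank(B) = rank(A) + rank(C).
rank(B) = 12 + 8 = 20

20


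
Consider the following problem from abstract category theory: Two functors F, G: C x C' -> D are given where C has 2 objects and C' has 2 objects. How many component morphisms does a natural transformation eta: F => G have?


A natural transformation eta: F => G assigns one component morphism per
object of the domain category.
The domain is the product category C x C', so
|Ob(C x C')| = |Ob(C)| * |Ob(C')| = 2 * 2 = 4.
Therefore eta has 4 component morphisms.

4


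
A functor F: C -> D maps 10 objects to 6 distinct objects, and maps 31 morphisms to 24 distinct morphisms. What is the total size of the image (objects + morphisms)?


The image of F consists of distinct objects and distinct morphisms.
|Im(F)| on objects = 6
|Im(F)| on morphisms = 24
Total image cardinality = 6 + 24 = 30

30


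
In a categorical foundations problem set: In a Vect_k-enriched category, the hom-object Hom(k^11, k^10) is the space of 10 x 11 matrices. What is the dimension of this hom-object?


In Vect-enriched categories, Hom(k^n, k^m) is the space of m x n matrices.
dim(Hom(k^11, k^10)) = 10 * 11 = 110

110


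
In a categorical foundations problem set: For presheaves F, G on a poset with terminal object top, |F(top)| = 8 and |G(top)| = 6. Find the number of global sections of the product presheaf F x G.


Global sections of a presheaf on a poset with terminal top satisfy
Gamma(H) ~ H(top). Presheaves admit pointwise products, so
(F x G)(top) = F(top) x G(top) (Cartesian product).
|Gamma(F x G)| = |F(top)| * |G(top)| = 8 * 6 = 48.

48


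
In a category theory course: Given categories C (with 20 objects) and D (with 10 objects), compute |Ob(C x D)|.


The product category C x D has objects that are pairs (c, d).
Number of pairs = |Ob(C)| * |Ob(D)| = 20 * 10 = 200

200


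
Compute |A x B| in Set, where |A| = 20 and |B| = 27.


In Set, the product A x B is the Cartesian product.
By the universal property, |A x B| = |A| * |B|.
|A x B| = 20 * 27 = 540

540


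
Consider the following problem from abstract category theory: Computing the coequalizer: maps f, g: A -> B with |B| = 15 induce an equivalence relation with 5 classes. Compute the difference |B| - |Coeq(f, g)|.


The coequalizer Coeq(f, g) = B / ~ has one element per equivalence class.
|B| = 15, |Coeq(f, g)| = 5.
|B| - |Coeq(f, g)| = 15 - 5 = 10.

10


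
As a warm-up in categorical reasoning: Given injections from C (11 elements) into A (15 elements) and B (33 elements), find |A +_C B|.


The pushout A +_C B identifies the images of C in A and B.
|A +_C B| = |A| + |B| - |C| (for injections).
= 15 + 33 - 11 = 37

37


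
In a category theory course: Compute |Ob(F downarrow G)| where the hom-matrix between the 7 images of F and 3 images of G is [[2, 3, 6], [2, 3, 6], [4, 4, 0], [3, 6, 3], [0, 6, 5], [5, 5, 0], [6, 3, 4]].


Objects of (F downarrow G) are triples (a, b, h: F(a)->G(b)).
The count equals the sum of all entries in the hom-matrix.
sum(row 0) = 11
sum(row 1) = 11
sum(row 2) = 8
sum(row 3) = 12
sum(row 4) = 11
sum(row 5) = 10
sum(row 6) = 13
Grand total = 76

76


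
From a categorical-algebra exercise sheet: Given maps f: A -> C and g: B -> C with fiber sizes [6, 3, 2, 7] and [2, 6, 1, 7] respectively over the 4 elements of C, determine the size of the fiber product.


The pullback A x_C B consists of pairs (a, b) with f(a) = g(b).
For each element c in C, the fiber product has |f^-1(c)| * |g^-1(c)| elements.
Summing over C: 6 * 2 + 3 * 6 + 2 * 1 + 7 * 7
= 12 + 18 + 2 + 49 = 81

81


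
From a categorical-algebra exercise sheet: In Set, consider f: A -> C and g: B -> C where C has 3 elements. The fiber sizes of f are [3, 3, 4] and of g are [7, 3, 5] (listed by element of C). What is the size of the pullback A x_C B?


The pullback A x_C B consists of pairs (a, b) with f(a) = g(b).
For each element c in C, the fiber product has |f^-1(c)| * |g^-1(c)| elements.
Summing over C: 3 * 7 + 3 * 3 + 4 * 5
= 21 + 9 + 20 = 50

50


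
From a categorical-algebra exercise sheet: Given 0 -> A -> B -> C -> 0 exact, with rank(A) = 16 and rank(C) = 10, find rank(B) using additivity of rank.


For a short exact sequence 0 -> A -> B -> C -> 0,
rank is additive: rank(B) = rank(A) + rank(C).
rank(B) = 16 + 10 = 26

26


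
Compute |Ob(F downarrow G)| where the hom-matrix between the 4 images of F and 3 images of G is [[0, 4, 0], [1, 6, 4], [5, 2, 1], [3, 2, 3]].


Objects of (F downarrow G) are triples (a, b, h: F(a)->G(b)).
The count equals the sum of all entries in the hom-matrix.
sum(row 0) = 4
sum(row 1) = 11
sum(row 2) = 8
sum(row 3) = 8
Grand total = 31

31


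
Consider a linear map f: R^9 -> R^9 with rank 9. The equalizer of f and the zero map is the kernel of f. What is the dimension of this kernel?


The equalizer of f and the zero map is ker(f).
By the rank-nullity theorem: dim(ker(f)) = dim(domain) - rank(f).
dim(ker(f)) = 9 - 9 = 0

0


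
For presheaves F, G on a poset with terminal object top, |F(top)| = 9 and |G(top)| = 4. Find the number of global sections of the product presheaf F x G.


Global sections of a presheaf on a poset with terminal top satisfy
Gamma(H) ~ H(top). Presheaves admit pointwise products, so
(F x G)(top) = F(top) x G(top) (Cartesian product).
|Gamma(F x G)| = |F(top)| * |G(top)| = 9 * 4 = 36.

36


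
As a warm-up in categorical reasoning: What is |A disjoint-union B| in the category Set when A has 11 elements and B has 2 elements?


In Set, the coproduct A + B is the disjoint union.
|A + B| = |A| + |B| = 11 + 2 = 13

13


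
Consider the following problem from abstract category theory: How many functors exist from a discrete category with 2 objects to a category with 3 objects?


A functor from a discrete category C to D is determined by
where each object maps. Each of the 2 objects of C can map
to any of the 3 objects of D independently.
Number of functors = 3^2 = 9

9


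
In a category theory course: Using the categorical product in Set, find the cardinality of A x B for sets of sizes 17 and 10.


In Set, the product A x B is the Cartesian product.
By the universal property, |A x B| = |A| * |B|.
|A x B| = 17 * 10 = 170

170


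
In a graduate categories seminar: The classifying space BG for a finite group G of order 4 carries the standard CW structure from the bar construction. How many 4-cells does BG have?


In the bar-construction CW model of BG, the n-cells are indexed by
n-tuples [g_1|...|g_n] of non-identity elements of G (degenerate
simplices with some g_i = e do not contribute cells), so there are
(|G| - 1)^n n-cells.
For dim = 4 with |G| = 4:
cells = (4 - 1)^4 = 3^4 = 81

81


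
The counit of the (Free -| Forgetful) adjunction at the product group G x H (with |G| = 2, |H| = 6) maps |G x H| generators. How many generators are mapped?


The counit epsilon_K: F(U(K)) -> K of the Free-Forgetful adjunction
maps |K| generators of F(U(K)) into K. For K = G x H (the product group),
|G x H| = |G| * |H|.
Total generators mapped = 2 * 6 = 12.

12


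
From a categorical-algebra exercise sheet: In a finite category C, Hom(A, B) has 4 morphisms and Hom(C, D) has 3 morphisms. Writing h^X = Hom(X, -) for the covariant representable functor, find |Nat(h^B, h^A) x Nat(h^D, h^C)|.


By the Yoneda lemma, Nat(h^B, h^A) is isomorphic to Hom(A, B),
so |Nat(h^B, h^A)| = |Hom(A, B)| and |Nat(h^D, h^C)| = |Hom(C, D)|.
|Hom(A, B)| = 4, |Hom(C, D)| = 3.
|Nat(h^B, h^A) x Nat(h^D, h^C)| = 4 * 3 = 12

12


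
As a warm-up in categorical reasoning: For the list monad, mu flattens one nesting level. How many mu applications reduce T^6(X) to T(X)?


Each application of mu: T^2 -> T removes one layer of nesting.
Starting at depth 6 (i.e., T^6(X)), we need to reach T(X).
Number of mu applications = 6 - 1 = 5

5


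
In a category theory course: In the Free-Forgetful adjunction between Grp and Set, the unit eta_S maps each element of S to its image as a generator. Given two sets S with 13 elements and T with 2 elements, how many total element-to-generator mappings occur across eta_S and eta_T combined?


The unit eta_X: X -> U(F(X)) of the Free-Forgetful adjunction
maps each element of X to a generator of F(X). For X = S + T (disjoint
union in Set), |S + T| = |S| + |T|.
Total mappings = 13 + 2 = 15.

15


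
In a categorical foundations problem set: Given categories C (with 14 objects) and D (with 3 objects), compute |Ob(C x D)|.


The product category C x D has objects that are pairs (c, d).
Number of pairs = |Ob(C)| * |Ob(D)| = 14 * 3 = 42

42
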